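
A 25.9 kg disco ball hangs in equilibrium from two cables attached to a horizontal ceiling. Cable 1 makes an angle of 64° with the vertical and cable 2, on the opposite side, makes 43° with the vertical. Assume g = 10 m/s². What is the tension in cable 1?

T_1 ≈ 185 N

Angles from the horizontal: cable 1 is 90° − 64° = 26°, cable 2 is 90° − 43° = 47°.
Weight W = 25.9 × 10 = 259 N acts straight down.
Horizontal: T_1 cos 26° = T_2 cos 47°  →  T_2 = 1.318 T_1.
Vertical: T_1 sin 26° + T_2 sin 47° = 259.
Substituting the horizontal relation into the vertical equation gives 1.402 T_1 = 259, so T_1 = 184.7 N.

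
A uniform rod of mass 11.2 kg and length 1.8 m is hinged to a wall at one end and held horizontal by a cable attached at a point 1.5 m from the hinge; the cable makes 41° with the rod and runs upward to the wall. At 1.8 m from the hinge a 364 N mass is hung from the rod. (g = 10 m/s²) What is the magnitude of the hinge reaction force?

|H| ≈ 580 N

Take torques about the hinge: T sin 41° · 1.5 = 11.2×10×0.9 + 364×1.8 = 756 N·m.
So T = 756 / (0.6561 × 1.5) = 768.22 N.
ΣF_x = 0: H_x = T cos 41° = 579.79 N.
ΣF_y = 0: H_y = (11.2×10 + 364) − T sin 41° = 476 − 504 = -28 N.
|H| = √(H_x² + H_y²) = √((579.79)² + (-28)²) = 580.46 N.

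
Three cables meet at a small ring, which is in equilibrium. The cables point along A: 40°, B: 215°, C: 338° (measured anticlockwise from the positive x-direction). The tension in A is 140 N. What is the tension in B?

Resolve: ΣF_x = 140 cos 40° + T_B cos 215° + T_C cos 338° = 0.
        ΣF_y = 140 sin 40° + T_B sin 215° + T_C sin 338° = 0.
The known terms sum to (107.2, 89.99) N, so -0.8192 T_B + 0.9272 T_C = -107.2 and -0.5736 T_B − 0.3746 T_C = -89.99.
Solving simultaneously: T_B = 147.4 N, T_C = 14.55 N.

T_B ≈ 147 N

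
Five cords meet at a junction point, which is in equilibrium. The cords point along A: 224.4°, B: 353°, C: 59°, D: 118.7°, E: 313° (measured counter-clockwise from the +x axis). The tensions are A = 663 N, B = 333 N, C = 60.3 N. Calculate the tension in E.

T_E ≈ 1280 N

Resolve: ΣF_x = 663 cos 224.4° + 333 cos 353° + 60.3 cos 59° + T_D cos 118.7° + T_E cos 313° = 0.
        ΣF_y = 663 sin 224.4° + 333 sin 353° + 60.3 sin 59° + T_D sin 118.7° + T_E sin 313° = 0.
The known terms sum to (-112.1, -452.8) N, so -0.4802 T_D + 0.6820 T_E = 112.1 and 0.8771 T_D − 0.7314 T_E = 452.8.
Solving simultaneously: T_D = 1582 N, T_E = 1278 N.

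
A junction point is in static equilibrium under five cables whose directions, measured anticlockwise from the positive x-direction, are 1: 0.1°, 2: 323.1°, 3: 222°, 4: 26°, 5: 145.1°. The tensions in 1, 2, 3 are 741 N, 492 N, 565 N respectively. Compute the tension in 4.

Resolve: ΣF_x = 741 cos 0.1° + 492 cos 323.1° + 565 cos 222° + T_4 cos 26° + T_5 cos 145.1° = 0.
        ΣF_y = 741 sin 0.1° + 492 sin 323.1° + 565 sin 222° + T_4 sin 26° + T_5 sin 145.1° = 0.
The known terms sum to (714.6, -672.2) N, so 0.8988 T_4 − 0.8202 T_5 = -714.6 and 0.4384 T_4 + 0.5721 T_5 = 672.2.
Solving simultaneously: T_4 = 163 N, T_5 = 1050 N.

T_4 ≈ 163 N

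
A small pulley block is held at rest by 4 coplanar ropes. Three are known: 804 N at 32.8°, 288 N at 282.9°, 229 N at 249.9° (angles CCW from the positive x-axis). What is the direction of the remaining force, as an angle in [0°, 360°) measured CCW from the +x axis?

θ ≈ 175°

Sum the known components: ΣF_x = 661.4 N, ΣF_y = -60.25 N.
For equilibrium the remaining force must supply (−ΣF_x, −ΣF_y) = (-661.4, 60.25) N.
Magnitude = √((-661.4)² + (60.25)²) = 664.2 N; direction = atan2(60.25, -661.4) = 174.8°.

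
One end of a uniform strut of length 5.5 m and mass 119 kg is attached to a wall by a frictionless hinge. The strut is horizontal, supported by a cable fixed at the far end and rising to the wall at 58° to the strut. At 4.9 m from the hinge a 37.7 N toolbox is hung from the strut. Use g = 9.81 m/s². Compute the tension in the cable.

T ≈ 728 N

Take torques about the hinge: T sin 58° · 5.5 = 119×9.81×2.75 + 37.7×4.9 = 3395.1 N·m.
So T = 3395.1 / (0.8480 × 5.5) = 727.89 N.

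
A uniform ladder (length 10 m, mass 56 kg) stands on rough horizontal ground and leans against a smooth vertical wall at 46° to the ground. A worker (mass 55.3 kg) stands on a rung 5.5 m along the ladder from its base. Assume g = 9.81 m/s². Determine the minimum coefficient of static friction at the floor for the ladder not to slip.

ΣF_y = 0: N_floor = 56×9.81 + 55.3×9.81 = 1091.9 N.
Torques about the foot: N_wall · 10 sin 46° = 56×9.81×5 cos 46° + 55.3×9.81×5.5 cos 46° → N_wall = 553.39 N.
ΣF_x = 0: f_floor = N_wall = 553.39 N.
μ_min = f_floor / N_floor = 553.39 / 1091.9 = 0.5068.

μ_min ≈ 0.507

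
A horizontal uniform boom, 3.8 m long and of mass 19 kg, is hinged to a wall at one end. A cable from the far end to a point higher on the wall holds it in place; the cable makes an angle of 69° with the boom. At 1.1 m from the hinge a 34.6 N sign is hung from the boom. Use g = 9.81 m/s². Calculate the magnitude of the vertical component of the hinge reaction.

Take torques about the hinge: T sin 69° · 3.8 = 19×9.81×1.9 + 34.6×1.1 = 392.2 N·m.
So T = 392.2 / (0.9336 × 3.8) = 110.55 N.
ΣF_y = 0: H_y = (19×9.81 + 34.6) − T sin 69° = 220.99 − 103.21 = 117.78 N.

|H_y| ≈ 118 N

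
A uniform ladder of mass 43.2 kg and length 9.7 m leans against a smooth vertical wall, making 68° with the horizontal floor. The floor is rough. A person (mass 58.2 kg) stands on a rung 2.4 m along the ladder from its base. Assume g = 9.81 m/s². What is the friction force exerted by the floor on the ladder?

f ≈ 143 N

Torques about the foot: N_wall · 9.7 sin 68° = 43.2×9.81×4.85 cos 68° + 58.2×9.81×2.4 cos 68° → N_wall = 142.69 N.
ΣF_x = 0: f_floor = N_wall = 142.69 N.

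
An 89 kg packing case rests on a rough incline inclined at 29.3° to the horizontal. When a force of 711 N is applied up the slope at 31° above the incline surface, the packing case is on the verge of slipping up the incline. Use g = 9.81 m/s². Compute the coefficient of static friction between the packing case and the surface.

μ ≈ 0.461

On the verge of sliding up the incline, friction is at its maximum μN and acts down the slope.
Perpendicular to incline: N = W cos 29.3° − P sin 31° = 761.4 − 366.2 = 395.2 N.
Along incline: P cos 31° − μN = W sin 29.3° → μ = −(W sin 29.3° − P cos 31°) / N = 0.461.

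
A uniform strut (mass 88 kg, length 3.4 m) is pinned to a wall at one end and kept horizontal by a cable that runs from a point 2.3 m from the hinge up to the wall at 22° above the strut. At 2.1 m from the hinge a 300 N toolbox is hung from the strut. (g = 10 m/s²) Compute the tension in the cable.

Take torques about the hinge: T sin 22° · 2.3 = 88×10×1.7 + 300×2.1 = 2126 N·m.
So T = 2126 / (0.3746 × 2.3) = 2467.5 N.

T ≈ 2470 N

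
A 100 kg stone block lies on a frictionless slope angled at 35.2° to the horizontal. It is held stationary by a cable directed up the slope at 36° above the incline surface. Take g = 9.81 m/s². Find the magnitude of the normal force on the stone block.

N ≈ 391 N

Take axes along and perpendicular to the incline. Weight components: W sin 35.2° = 565.5 N down-slope, W cos 35.2° = 801.6 N into the surface.
Along incline: T cos 36° = W sin 35.2° → T = 699 N.
Perpendicular: N = W cos 35.2° − T sin 36° = 390.8 N.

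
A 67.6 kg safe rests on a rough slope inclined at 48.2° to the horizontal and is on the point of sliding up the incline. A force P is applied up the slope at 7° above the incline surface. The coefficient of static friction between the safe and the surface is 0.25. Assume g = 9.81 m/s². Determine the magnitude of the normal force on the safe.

On the verge of sliding up the incline, friction equals μN and acts down the slope.
Perpendicular: N + P sin 7° = W cos 48.2° = 442 N.
Along incline: P cos 7° = W sin 48.2° + μN  with W sin 48.2° = 494.4 N.
Solving the pair for P and N: P = 591.3 N, N = 370 N (and f = μN = 92.49 N).

N ≈ 370 N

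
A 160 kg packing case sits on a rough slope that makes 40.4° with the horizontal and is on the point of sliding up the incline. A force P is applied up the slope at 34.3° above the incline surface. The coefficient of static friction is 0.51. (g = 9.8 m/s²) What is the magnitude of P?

P ≈ 1460 N

On the verge of sliding up the incline, friction equals μN and acts down the slope.
Perpendicular: N + P sin 34.3° = W cos 40.4° = 1194 N.
Along incline: P cos 34.3° = W sin 40.4° + μN  with W sin 40.4° = 1016 N.
Solving the pair for P and N: P = 1460 N, N = 371.6 N (and f = μN = 189.5 N).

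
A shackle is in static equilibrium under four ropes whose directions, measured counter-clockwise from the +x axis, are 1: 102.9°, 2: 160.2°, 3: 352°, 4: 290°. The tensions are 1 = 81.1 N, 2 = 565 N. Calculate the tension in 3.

Resolve: ΣF_x = 81.1 cos 102.9° + 565 cos 160.2° + T_3 cos 352° + T_4 cos 290° = 0.
        ΣF_y = 81.1 sin 102.9° + 565 sin 160.2° + T_3 sin 352° + T_4 sin 290° = 0.
The known terms sum to (-549.7, 270.4) N, so 0.9903 T_3 + 0.3420 T_4 = 549.7 and -0.1392 T_3 − 0.9397 T_4 = -270.4.
Solving simultaneously: T_3 = 480.3 N, T_4 = 216.7 N.

T_3 ≈ 480 N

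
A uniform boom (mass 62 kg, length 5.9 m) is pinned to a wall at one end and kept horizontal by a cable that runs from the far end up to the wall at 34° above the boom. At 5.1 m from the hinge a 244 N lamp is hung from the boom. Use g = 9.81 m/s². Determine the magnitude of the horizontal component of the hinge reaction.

H_x ≈ 764 N

Take torques about the hinge: T sin 34° · 5.9 = 62×9.81×2.95 + 244×5.1 = 3038.6 N·m.
So T = 3038.6 / (0.5592 × 5.9) = 921.02 N.
ΣF_x = 0: H_x = T cos 34° = 763.56 N.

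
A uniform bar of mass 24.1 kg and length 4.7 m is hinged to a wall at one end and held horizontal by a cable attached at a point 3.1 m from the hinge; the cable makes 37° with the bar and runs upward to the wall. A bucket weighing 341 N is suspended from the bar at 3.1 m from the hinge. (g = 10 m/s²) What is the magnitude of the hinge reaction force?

Take torques about the hinge: T sin 37° · 3.1 = 24.1×10×2.35 + 341×3.1 = 1623.5 N·m.
So T = 1623.5 / (0.6018 × 3.1) = 870.19 N.
ΣF_x = 0: H_x = T cos 37° = 694.96 N.
ΣF_y = 0: H_y = (24.1×10 + 341) − T sin 37° = 582 − 523.69 = 58.306 N.
|H| = √(H_x² + H_y²) = √((694.96)² + (58.306)²) = 697.41 N.

|H| ≈ 697 N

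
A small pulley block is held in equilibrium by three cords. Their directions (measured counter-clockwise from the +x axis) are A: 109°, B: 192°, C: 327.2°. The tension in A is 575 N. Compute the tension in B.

Resolve: ΣF_x = 575 cos 109° + T_B cos 192° + T_C cos 327.2° = 0.
        ΣF_y = 575 sin 109° + T_B sin 192° + T_C sin 327.2° = 0.
The known terms sum to (-187.2, 543.7) N, so -0.9781 T_B + 0.8406 T_C = 187.2 and -0.2079 T_B − 0.5417 T_C = -543.7.
Solving simultaneously: T_B = 504.6 N, T_C = 809.9 N.

T_B ≈ 505 N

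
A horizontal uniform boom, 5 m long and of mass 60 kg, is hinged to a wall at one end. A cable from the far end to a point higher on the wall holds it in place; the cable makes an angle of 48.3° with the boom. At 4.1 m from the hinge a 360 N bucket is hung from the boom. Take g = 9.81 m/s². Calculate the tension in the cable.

T ≈ 790 N

Take torques about the hinge: T sin 48.3° · 5 = 60×9.81×2.5 + 360×4.1 = 2947.5 N·m.
So T = 2947.5 / (0.7466 × 5) = 789.54 N.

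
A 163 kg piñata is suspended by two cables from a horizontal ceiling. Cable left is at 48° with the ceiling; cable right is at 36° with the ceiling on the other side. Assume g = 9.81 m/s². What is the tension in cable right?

T_right ≈ 1080 N

Weight W = 163 × 9.81 = 1599 N acts straight down.
Horizontal: T_left cos 48° = T_right cos 36°  →  T_left = 1.209 T_right.
Vertical: T_left sin 48° + T_right sin 36° = 1599.
Substituting the horizontal relation into the vertical equation gives 1.486 T_right = 1599, so T_right = 1076 N.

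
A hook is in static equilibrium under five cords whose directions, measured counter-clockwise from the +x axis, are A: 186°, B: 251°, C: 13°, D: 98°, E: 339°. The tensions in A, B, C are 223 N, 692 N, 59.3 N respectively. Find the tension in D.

T_D ≈ 869 N

Resolve: ΣF_x = 223 cos 186° + 692 cos 251° + 59.3 cos 13° + T_D cos 98° + T_E cos 339° = 0.
        ΣF_y = 223 sin 186° + 692 sin 251° + 59.3 sin 13° + T_D sin 98° + T_E sin 339° = 0.
The known terms sum to (-389.3, -664.3) N, so -0.1392 T_D + 0.9336 T_E = 389.3 and 0.9903 T_D − 0.3584 T_E = 664.3.
Solving simultaneously: T_D = 868.6 N, T_E = 546.5 N.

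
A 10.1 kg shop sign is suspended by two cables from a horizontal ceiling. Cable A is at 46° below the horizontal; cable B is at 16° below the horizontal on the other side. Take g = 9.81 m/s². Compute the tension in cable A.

Weight W = 10.1 × 9.81 = 99.08 N acts straight down.
Horizontal: T_A cos 46° = T_B cos 16°  →  T_B = 0.7227 T_A.
Vertical: T_A sin 46° + T_B sin 16° = 99.08.
Substituting the horizontal relation into the vertical equation gives 0.9185 T_A = 99.08, so T_A = 107.9 N.

T_A ≈ 108 N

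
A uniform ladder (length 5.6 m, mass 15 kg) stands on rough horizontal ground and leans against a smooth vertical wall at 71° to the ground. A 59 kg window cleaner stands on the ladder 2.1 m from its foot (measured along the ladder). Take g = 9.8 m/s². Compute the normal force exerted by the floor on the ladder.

ΣF_y = 0: N_floor = 15×9.8 + 59×9.8 = 725.2 N.

N_floor ≈ 725 N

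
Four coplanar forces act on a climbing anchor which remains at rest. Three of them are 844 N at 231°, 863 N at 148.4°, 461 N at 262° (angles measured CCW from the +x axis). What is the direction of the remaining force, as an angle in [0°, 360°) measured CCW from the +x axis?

Sum the known components: ΣF_x = -1330 N, ΣF_y = -660.2 N.
For equilibrium the remaining force must supply (−ΣF_x, −ΣF_y) = (1330, 660.2) N.
Magnitude = √((1330)² + (660.2)²) = 1485 N; direction = atan2(660.2, 1330) = 26.4°.

θ ≈ 26.4°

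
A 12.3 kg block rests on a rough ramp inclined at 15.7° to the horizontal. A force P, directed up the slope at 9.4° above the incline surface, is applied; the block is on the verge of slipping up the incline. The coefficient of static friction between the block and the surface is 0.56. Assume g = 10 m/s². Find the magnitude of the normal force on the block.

N ≈ 103 N

On the verge of sliding up the incline, friction equals μN and acts down the slope.
Perpendicular: N + P sin 9.4° = W cos 15.7° = 118.4 N.
Along incline: P cos 9.4° = W sin 15.7° + μN  with W sin 15.7° = 33.28 N.
Solving the pair for P and N: P = 92.38 N, N = 103.3 N (and f = μN = 57.86 N).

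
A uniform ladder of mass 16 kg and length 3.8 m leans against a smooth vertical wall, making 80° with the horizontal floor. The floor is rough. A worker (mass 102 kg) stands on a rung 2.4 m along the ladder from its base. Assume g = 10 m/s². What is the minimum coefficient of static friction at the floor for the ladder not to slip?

ΣF_y = 0: N_floor = 16×10 + 102×10 = 1180 N.
Torques about the foot: N_wall · 3.8 sin 80° = 16×10×1.9 cos 80° + 102×10×2.4 cos 80° → N_wall = 127.7 N.
ΣF_x = 0: f_floor = N_wall = 127.7 N.
μ_min = f_floor / N_floor = 127.7 / 1180 = 0.1082.

μ_min ≈ 0.108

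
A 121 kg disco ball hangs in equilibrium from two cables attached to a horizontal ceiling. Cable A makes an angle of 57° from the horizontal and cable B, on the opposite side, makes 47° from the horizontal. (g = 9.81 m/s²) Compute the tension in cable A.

T_A ≈ 834 N

Weight W = 121 × 9.81 = 1187 N acts straight down.
Horizontal: T_A cos 57° = T_B cos 47°  →  T_B = 0.7986 T_A.
Vertical: T_A sin 57° + T_B sin 47° = 1187.
Substituting the horizontal relation into the vertical equation gives 1.423 T_A = 1187, so T_A = 834.3 N.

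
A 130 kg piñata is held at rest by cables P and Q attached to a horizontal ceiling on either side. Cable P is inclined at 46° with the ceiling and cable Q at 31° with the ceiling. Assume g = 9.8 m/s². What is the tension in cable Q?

T_Q ≈ 908 N

Weight W = 130 × 9.8 = 1274 N acts straight down.
Horizontal: T_P cos 46° = T_Q cos 31°  →  T_P = 1.234 T_Q.
Vertical: T_P sin 46° + T_Q sin 31° = 1274.
Substituting the horizontal relation into the vertical equation gives 1.403 T_Q = 1274, so T_Q = 908.3 N.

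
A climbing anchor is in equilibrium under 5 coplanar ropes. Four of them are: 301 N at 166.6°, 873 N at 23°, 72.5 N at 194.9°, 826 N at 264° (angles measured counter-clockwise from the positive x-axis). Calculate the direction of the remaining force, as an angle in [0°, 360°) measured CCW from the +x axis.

θ ≈ 130°

Sum the known components: ΣF_x = 354.4 N, ΣF_y = -429.3 N.
For equilibrium the remaining force must supply (−ΣF_x, −ΣF_y) = (-354.4, 429.3) N.
Magnitude = √((-354.4)² + (429.3)²) = 556.6 N; direction = atan2(429.3, -354.4) = 129.5°.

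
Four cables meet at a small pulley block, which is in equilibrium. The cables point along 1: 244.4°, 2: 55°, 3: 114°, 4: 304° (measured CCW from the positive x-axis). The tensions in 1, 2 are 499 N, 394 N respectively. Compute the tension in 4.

Resolve: ΣF_x = 499 cos 244.4° + 394 cos 55° + T_3 cos 114° + T_4 cos 304° = 0.
        ΣF_y = 499 sin 244.4° + 394 sin 55° + T_3 sin 114° + T_4 sin 304° = 0.
The known terms sum to (10.38, -127.3) N, so -0.4067 T_3 + 0.5592 T_4 = -10.38 and 0.9135 T_3 − 0.8290 T_4 = 127.3.
Solving simultaneously: T_3 = 360.3 N, T_4 = 243.5 N.

T_4 ≈ 244 N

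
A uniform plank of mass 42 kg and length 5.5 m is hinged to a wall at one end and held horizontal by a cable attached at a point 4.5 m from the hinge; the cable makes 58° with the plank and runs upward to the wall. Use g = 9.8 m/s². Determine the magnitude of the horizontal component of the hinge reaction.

Take torques about the hinge: T sin 58° · 4.5 = 42×9.8×2.75 = 1131.9 N·m.
So T = 1131.9 / (0.8480 × 4.5) = 296.6 N.
ΣF_x = 0: H_x = T cos 58° = 157.18 N.

H_x ≈ 157 N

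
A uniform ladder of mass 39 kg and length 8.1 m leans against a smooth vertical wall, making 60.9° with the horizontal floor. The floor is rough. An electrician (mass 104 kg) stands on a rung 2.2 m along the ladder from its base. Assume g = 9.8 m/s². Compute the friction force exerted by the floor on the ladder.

f ≈ 260 N

Torques about the foot: N_wall · 8.1 sin 60.9° = 39×9.8×4.05 cos 60.9° + 104×9.8×2.2 cos 60.9° → N_wall = 260.44 N.
ΣF_x = 0: f_floor = N_wall = 260.44 N.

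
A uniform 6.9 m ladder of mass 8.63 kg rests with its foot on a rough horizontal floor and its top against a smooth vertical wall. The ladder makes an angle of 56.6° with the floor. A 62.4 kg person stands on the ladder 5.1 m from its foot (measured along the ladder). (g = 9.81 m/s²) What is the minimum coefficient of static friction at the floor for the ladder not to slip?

μ_min ≈ 0.468

ΣF_y = 0: N_floor = 8.63×9.81 + 62.4×9.81 = 696.8 N.
Torques about the foot: N_wall · 6.9 sin 56.6° = 8.63×9.81×3.45 cos 56.6° + 62.4×9.81×5.1 cos 56.6° → N_wall = 326.25 N.
ΣF_x = 0: f_floor = N_wall = 326.25 N.
μ_min = f_floor / N_floor = 326.25 / 696.8 = 0.4682.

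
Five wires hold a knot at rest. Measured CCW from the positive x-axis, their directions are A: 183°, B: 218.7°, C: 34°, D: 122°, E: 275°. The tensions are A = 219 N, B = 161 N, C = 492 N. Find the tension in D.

T_D ≈ 171 N

Resolve: ΣF_x = 219 cos 183° + 161 cos 218.7° + 492 cos 34° + T_D cos 122° + T_E cos 275° = 0.
        ΣF_y = 219 sin 183° + 161 sin 218.7° + 492 sin 34° + T_D sin 122° + T_E sin 275° = 0.
The known terms sum to (63.54, 163) N, so -0.5299 T_D + 0.0872 T_E = -63.54 and 0.8480 T_D − 0.9962 T_E = -163.
Solving simultaneously: T_D = 170.7 N, T_E = 308.9 N.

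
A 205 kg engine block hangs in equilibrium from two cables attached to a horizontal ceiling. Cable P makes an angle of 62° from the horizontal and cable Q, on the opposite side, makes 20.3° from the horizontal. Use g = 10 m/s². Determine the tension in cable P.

T_P ≈ 1940 N

Weight W = 205 × 10 = 2050 N acts straight down.
Horizontal: T_P cos 62° = T_Q cos 20.3°  →  T_Q = 0.5006 T_P.
Vertical: T_P sin 62° + T_Q sin 20.3° = 2050.
Substituting the horizontal relation into the vertical equation gives 1.057 T_P = 2050, so T_P = 1940 N.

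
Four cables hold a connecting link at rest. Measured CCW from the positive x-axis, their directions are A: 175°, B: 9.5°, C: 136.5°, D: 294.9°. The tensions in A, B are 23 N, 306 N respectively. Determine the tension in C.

T_C ≈ 747 N

Resolve: ΣF_x = 23 cos 175° + 306 cos 9.5° + T_C cos 136.5° + T_D cos 294.9° = 0.
        ΣF_y = 23 sin 175° + 306 sin 9.5° + T_C sin 136.5° + T_D sin 294.9° = 0.
The known terms sum to (278.9, 52.51) N, so -0.7254 T_C + 0.4210 T_D = -278.9 and 0.6884 T_C − 0.9070 T_D = -52.51.
Solving simultaneously: T_C = 747.2 N, T_D = 625 N.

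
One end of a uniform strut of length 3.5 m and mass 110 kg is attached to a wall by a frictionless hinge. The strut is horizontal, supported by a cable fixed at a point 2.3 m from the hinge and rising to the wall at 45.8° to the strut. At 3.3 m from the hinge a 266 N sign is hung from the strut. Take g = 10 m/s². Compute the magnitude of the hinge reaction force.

|H| ≈ 1190 N

Take torques about the hinge: T sin 45.8° · 2.3 = 110×10×1.75 + 266×3.3 = 2802.8 N·m.
So T = 2802.8 / (0.7169 × 2.3) = 1699.8 N.
ΣF_x = 0: H_x = T cos 45.8° = 1185 N.
ΣF_y = 0: H_y = (110×10 + 266) − T sin 45.8° = 1366 − 1218.6 = 147.39 N.
|H| = √(H_x² + H_y²) = √((1185)² + (147.39)²) = 1194.2 N.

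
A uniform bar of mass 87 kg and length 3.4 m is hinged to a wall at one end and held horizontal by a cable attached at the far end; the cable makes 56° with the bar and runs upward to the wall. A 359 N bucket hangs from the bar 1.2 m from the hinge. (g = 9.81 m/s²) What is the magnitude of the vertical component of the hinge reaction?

|H_y| ≈ 659 N

Take torques about the hinge: T sin 56° · 3.4 = 87×9.81×1.7 + 359×1.2 = 1881.7 N·m.
So T = 1881.7 / (0.8290 × 3.4) = 667.57 N.
ΣF_y = 0: H_y = (87×9.81 + 359) − T sin 56° = 1212.5 − 553.44 = 659.03 N.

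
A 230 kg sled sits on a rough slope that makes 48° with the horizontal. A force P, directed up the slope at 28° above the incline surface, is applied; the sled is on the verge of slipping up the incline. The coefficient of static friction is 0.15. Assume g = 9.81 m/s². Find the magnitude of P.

P ≈ 2000 N

On the verge of sliding up the incline, friction equals μN and acts down the slope.
Perpendicular: N + P sin 28° = W cos 48° = 1510 N.
Along incline: P cos 28° = W sin 48° + μN  with W sin 48° = 1677 N.
Solving the pair for P and N: P = 1996 N, N = 572.5 N (and f = μN = 85.88 N).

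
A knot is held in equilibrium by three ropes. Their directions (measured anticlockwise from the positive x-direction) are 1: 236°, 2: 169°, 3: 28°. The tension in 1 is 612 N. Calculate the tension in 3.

T_3 ≈ 895 N

Resolve: ΣF_x = 612 cos 236° + T_2 cos 169° + T_3 cos 28° = 0.
        ΣF_y = 612 sin 236° + T_2 sin 169° + T_3 sin 28° = 0.
The known terms sum to (-342.2, -507.4) N, so -0.9816 T_2 + 0.8829 T_3 = 342.2 and 0.1908 T_2 + 0.4695 T_3 = 507.4.
Solving simultaneously: T_2 = 456.6 N, T_3 = 895.2 N.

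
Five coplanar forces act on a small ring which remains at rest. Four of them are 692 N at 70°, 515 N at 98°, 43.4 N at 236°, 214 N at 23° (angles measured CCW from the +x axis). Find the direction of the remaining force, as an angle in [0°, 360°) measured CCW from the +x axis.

θ ≈ 254°

Sum the known components: ΣF_x = 337.7 N, ΣF_y = 1208 N.
For equilibrium the remaining force must supply (−ΣF_x, −ΣF_y) = (-337.7, -1208) N.
Magnitude = √((-337.7)² + (-1208)²) = 1254 N; direction = atan2(-1208, -337.7) = 254.4°.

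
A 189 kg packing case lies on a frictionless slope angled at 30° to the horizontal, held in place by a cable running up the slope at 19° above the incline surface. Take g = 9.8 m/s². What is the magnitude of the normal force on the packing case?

Take axes along and perpendicular to the incline. Weight components: W sin 30° = 926.1 N down-slope, W cos 30° = 1604 N into the surface.
Along incline: T cos 19° = W sin 30° → T = 979.5 N.
Perpendicular: N = W cos 30° − T sin 19° = 1285 N.

N ≈ 1290 N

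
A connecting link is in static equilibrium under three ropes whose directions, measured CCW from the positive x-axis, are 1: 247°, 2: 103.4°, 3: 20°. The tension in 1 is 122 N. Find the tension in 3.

T_3 ≈ 72.9 N

Resolve: ΣF_x = 122 cos 247° + T_2 cos 103.4° + T_3 cos 20° = 0.
        ΣF_y = 122 sin 247° + T_2 sin 103.4° + T_3 sin 20° = 0.
The known terms sum to (-47.67, -112.3) N, so -0.2317 T_2 + 0.9397 T_3 = 47.67 and 0.9728 T_2 + 0.3420 T_3 = 112.3.
Solving simultaneously: T_2 = 89.82 N, T_3 = 72.88 N.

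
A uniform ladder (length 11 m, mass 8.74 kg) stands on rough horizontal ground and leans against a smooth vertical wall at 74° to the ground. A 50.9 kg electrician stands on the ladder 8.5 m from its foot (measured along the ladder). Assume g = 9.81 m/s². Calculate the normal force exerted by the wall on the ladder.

Torques about the foot: N_wall · 11 sin 74° = 8.74×9.81×5.5 cos 74° + 50.9×9.81×8.5 cos 74° → N_wall = 122.93 N.

N_wall ≈ 123 N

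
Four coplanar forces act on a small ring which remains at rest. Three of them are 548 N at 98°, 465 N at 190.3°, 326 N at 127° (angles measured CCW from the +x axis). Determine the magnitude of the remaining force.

Sum the known components: ΣF_x = -730 N, ΣF_y = 719.9 N.
For equilibrium the remaining force must supply (−ΣF_x, −ΣF_y) = (730, -719.9) N.
Magnitude = √((730)² + (-719.9)²) = 1025 N; direction = atan2(-719.9, 730) = 315.4°.

F ≈ 1030 N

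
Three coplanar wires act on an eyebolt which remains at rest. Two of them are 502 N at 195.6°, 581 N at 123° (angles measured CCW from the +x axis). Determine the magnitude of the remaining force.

F ≈ 874 N

Sum the known components: ΣF_x = -799.9 N, ΣF_y = 352.3 N.
For equilibrium the remaining force must supply (−ΣF_x, −ΣF_y) = (799.9, -352.3) N.
Magnitude = √((799.9)² + (-352.3)²) = 874.1 N; direction = atan2(-352.3, 799.9) = 336.2°.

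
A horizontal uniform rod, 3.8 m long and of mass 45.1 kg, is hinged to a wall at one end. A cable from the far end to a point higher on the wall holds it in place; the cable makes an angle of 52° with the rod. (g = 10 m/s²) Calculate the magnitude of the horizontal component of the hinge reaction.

H_x ≈ 176 N

Take torques about the hinge: T sin 52° · 3.8 = 45.1×10×1.9 = 856.9 N·m.
So T = 856.9 / (0.7880 × 3.8) = 286.16 N.
ΣF_x = 0: H_x = T cos 52° = 176.18 N.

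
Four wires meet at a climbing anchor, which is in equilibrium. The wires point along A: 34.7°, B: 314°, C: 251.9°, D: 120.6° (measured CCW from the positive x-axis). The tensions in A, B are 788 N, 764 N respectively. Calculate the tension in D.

Resolve: ΣF_x = 788 cos 34.7° + 764 cos 314° + T_C cos 251.9° + T_D cos 120.6° = 0.
        ΣF_y = 788 sin 34.7° + 764 sin 314° + T_C sin 251.9° + T_D sin 120.6° = 0.
The known terms sum to (1179, -101) N, so -0.3107 T_C − 0.5090 T_D = -1179 and -0.9505 T_C + 0.8607 T_D = 101.
Solving simultaneously: T_C = 1282 N, T_D = 1533 N.

T_D ≈ 1530 N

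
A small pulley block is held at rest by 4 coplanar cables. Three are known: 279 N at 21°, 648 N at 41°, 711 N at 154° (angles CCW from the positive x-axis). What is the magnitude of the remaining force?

Sum the known components: ΣF_x = 110.5 N, ΣF_y = 836.8 N.
For equilibrium the remaining force must supply (−ΣF_x, −ΣF_y) = (-110.5, -836.8) N.
Magnitude = √((-110.5)² + (-836.8)²) = 844.1 N; direction = atan2(-836.8, -110.5) = 262.5°.

F ≈ 844 N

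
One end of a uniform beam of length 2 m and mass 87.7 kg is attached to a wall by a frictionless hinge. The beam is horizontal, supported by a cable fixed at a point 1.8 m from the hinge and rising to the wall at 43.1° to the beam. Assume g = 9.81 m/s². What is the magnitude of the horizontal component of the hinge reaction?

Take torques about the hinge: T sin 43.1° · 1.8 = 87.7×9.81×1 = 860.34 N·m.
So T = 860.34 / (0.6833 × 1.8) = 699.52 N.
ΣF_x = 0: H_x = T cos 43.1° = 510.76 N.

H_x ≈ 511 N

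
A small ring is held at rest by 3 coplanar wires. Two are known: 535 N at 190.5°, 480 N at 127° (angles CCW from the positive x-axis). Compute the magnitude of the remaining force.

Sum the known components: ΣF_x = -814.9 N, ΣF_y = 285.8 N.
For equilibrium the remaining force must supply (−ΣF_x, −ΣF_y) = (814.9, -285.8) N.
Magnitude = √((814.9)² + (-285.8)²) = 863.6 N; direction = atan2(-285.8, 814.9) = 340.7°.

F ≈ 864 N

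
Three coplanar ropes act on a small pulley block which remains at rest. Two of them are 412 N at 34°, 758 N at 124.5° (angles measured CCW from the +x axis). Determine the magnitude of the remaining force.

F ≈ 860 N

Sum the known components: ΣF_x = -87.77 N, ΣF_y = 855.1 N.
For equilibrium the remaining force must supply (−ΣF_x, −ΣF_y) = (87.77, -855.1) N.
Magnitude = √((87.77)² + (-855.1)²) = 859.6 N; direction = atan2(-855.1, 87.77) = 275.9°.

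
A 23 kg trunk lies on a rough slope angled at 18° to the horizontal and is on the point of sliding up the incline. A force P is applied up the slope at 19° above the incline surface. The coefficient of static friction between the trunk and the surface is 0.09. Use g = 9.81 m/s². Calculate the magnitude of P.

P ≈ 91.3 N

On the verge of sliding up the incline, friction equals μN and acts down the slope.
Perpendicular: N + P sin 19° = W cos 18° = 214.6 N.
Along incline: P cos 19° = W sin 18° + μN  with W sin 18° = 69.72 N.
Solving the pair for P and N: P = 91.34 N, N = 184.9 N (and f = μN = 16.64 N).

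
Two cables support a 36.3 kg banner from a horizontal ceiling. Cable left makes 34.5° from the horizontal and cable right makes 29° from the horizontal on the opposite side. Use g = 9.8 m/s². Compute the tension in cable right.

T_right ≈ 328 N

Weight W = 36.3 × 9.8 = 355.7 N acts straight down.
Horizontal: T_left cos 34.5° = T_right cos 29°  →  T_left = 1.061 T_right.
Vertical: T_left sin 34.5° + T_right sin 29° = 355.7.
Substituting the horizontal relation into the vertical equation gives 1.086 T_right = 355.7, so T_right = 327.6 N.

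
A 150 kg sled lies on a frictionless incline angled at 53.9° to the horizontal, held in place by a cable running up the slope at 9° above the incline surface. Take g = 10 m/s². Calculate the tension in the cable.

T ≈ 1230 N

Take axes along and perpendicular to the incline. Weight components: W sin 53.9° = 1212 N down-slope, W cos 53.9° = 883.8 N into the surface.
Along incline: T cos 9° = W sin 53.9° → T = 1227 N.
Perpendicular: N = W cos 53.9° − T sin 9° = 691.8 N.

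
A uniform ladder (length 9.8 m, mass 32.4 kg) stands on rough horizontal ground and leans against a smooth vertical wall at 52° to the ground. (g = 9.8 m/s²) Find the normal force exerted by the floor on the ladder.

ΣF_y = 0: N_floor = 32.4×9.8 = 317.52 N.

N_floor ≈ 318 N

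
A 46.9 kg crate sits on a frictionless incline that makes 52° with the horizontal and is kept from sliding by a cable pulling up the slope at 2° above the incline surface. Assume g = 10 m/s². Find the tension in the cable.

Take axes along and perpendicular to the incline. Weight components: W sin 52° = 369.6 N down-slope, W cos 52° = 288.7 N into the surface.
Along incline: T cos 2° = W sin 52° → T = 369.8 N.
Perpendicular: N = W cos 52° − T sin 2° = 275.8 N.

T ≈ 370 N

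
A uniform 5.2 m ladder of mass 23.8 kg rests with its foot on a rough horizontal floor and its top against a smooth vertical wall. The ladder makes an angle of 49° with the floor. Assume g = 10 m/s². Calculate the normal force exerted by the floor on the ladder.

N_floor ≈ 238 N

ΣF_y = 0: N_floor = 23.8×10 = 238 N.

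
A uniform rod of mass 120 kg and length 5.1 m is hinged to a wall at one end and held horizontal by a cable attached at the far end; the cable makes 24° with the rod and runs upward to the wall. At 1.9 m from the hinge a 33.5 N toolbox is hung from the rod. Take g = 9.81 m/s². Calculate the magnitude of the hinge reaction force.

|H| ≈ 1480 N

Take torques about the hinge: T sin 24° · 5.1 = 120×9.81×2.55 + 33.5×1.9 = 3065.5 N·m.
So T = 3065.5 / (0.4067 × 5.1) = 1477.8 N.
ΣF_x = 0: H_x = T cos 24° = 1350 N.
ΣF_y = 0: H_y = (120×9.81 + 33.5) − T sin 24° = 1210.7 − 601.08 = 609.62 N.
|H| = √(H_x² + H_y²) = √((1350)² + (609.62)²) = 1481.3 N.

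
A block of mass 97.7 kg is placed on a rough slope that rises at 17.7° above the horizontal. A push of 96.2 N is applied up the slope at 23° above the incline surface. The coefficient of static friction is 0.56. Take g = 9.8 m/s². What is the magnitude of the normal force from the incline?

N ≈ 875 N

Axes along / perpendicular to the incline. W sin 17.7° = 291.1 N down-slope; W cos 17.7° = 912.1 N into the surface.
Perpendicular: N = W cos 17.7° − P sin 23° = 912.1 − 37.59 = 874.5 N.
Along incline: P cos 23° + f = W sin 17.7° (friction acts up-slope) → f = 291.1 − 88.55 = 202.5 N.
|f| = 202.5 N ≤ μN = 489.7 N, so the block is indeed static.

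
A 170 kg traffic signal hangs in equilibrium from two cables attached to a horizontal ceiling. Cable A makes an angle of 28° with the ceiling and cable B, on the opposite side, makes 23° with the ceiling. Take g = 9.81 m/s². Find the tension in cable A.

Weight W = 170 × 9.81 = 1668 N acts straight down.
Horizontal: T_A cos 28° = T_B cos 23°  →  T_B = 0.9592 T_A.
Vertical: T_A sin 28° + T_B sin 23° = 1668.
Substituting the horizontal relation into the vertical equation gives 0.8443 T_A = 1668, so T_A = 1975 N.

T_A ≈ 1980 N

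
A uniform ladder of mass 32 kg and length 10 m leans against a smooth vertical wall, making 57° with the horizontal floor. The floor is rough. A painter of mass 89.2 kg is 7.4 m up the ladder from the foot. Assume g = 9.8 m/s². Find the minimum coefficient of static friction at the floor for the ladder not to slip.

μ_min ≈ 0.439

ΣF_y = 0: N_floor = 32×9.8 + 89.2×9.8 = 1187.8 N.
Torques about the foot: N_wall · 10 sin 57° = 32×9.8×5 cos 57° + 89.2×9.8×7.4 cos 57° → N_wall = 521.91 N.
ΣF_x = 0: f_floor = N_wall = 521.91 N.
μ_min = f_floor / N_floor = 521.91 / 1187.8 = 0.4394.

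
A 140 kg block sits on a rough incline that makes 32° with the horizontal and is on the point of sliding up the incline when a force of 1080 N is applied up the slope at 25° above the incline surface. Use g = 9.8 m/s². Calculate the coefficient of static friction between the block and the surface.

On the verge of sliding up the incline, friction is at its maximum μN and acts down the slope.
Perpendicular to incline: N = W cos 32° − P sin 25° = 1164 − 456.4 = 707.1 N.
Along incline: P cos 25° − μN = W sin 32° → μ = −(W sin 32° − P cos 25°) / N = 0.3561.

μ ≈ 0.356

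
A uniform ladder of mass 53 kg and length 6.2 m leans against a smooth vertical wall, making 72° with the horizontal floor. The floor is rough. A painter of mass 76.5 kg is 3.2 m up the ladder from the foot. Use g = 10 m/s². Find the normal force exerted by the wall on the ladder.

Torques about the foot: N_wall · 6.2 sin 72° = 53×10×3.1 cos 72° + 76.5×10×3.2 cos 72° → N_wall = 214.39 N.

N_wall ≈ 214 N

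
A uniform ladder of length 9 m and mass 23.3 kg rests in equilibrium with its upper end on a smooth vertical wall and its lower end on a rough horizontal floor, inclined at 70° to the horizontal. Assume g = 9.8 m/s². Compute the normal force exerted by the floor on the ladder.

ΣF_y = 0: N_floor = 23.3×9.8 = 228.34 N.

N_floor ≈ 228 N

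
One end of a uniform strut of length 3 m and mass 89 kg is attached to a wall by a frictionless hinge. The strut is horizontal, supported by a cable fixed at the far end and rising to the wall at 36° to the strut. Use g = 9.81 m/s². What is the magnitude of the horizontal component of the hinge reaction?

H_x ≈ 601 N

Take torques about the hinge: T sin 36° · 3 = 89×9.81×1.5 = 1309.6 N·m.
So T = 1309.6 / (0.5878 × 3) = 742.69 N.
ΣF_x = 0: H_x = T cos 36° = 600.85 N.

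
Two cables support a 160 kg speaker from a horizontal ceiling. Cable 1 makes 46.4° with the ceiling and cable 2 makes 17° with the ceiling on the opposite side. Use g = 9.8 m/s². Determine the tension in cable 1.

Weight W = 160 × 9.8 = 1568 N acts straight down.
Horizontal: T_1 cos 46.4° = T_2 cos 17°  →  T_2 = 0.7211 T_1.
Vertical: T_1 sin 46.4° + T_2 sin 17° = 1568.
Substituting the horizontal relation into the vertical equation gives 0.935 T_1 = 1568, so T_1 = 1677 N.

T_1 ≈ 1680 N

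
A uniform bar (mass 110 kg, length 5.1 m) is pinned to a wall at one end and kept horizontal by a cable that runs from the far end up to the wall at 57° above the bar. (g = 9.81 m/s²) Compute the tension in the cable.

Take torques about the hinge: T sin 57° · 5.1 = 110×9.81×2.55 = 2751.7 N·m.
So T = 2751.7 / (0.8387 × 5.1) = 643.34 N.

T ≈ 643 N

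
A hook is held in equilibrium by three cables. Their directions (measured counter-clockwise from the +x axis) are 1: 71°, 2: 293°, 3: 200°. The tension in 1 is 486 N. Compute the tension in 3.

Resolve: ΣF_x = 486 cos 71° + T_2 cos 293° + T_3 cos 200° = 0.
        ΣF_y = 486 sin 71° + T_2 sin 293° + T_3 sin 200° = 0.
The known terms sum to (158.2, 459.5) N, so 0.3907 T_2 − 0.9397 T_3 = -158.2 and -0.9205 T_2 − 0.3420 T_3 = -459.5.
Solving simultaneously: T_2 = 378.2 N, T_3 = 325.6 N.

T_3 ≈ 326 N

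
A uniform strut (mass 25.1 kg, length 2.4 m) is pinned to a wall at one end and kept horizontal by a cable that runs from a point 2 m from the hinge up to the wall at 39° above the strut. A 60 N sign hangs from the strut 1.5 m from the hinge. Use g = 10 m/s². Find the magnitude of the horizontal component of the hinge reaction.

H_x ≈ 242 N

Take torques about the hinge: T sin 39° · 2 = 25.1×10×1.2 + 60×1.5 = 391.2 N·m.
So T = 391.2 / (0.6293 × 2) = 310.81 N.
ΣF_x = 0: H_x = T cos 39° = 241.55 N.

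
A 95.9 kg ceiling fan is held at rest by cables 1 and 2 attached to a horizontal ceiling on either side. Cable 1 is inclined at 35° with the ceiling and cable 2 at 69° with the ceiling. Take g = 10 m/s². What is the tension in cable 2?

Weight W = 95.9 × 10 = 959 N acts straight down.
Horizontal: T_1 cos 35° = T_2 cos 69°  →  T_1 = 0.4375 T_2.
Vertical: T_1 sin 35° + T_2 sin 69° = 959.
Substituting the horizontal relation into the vertical equation gives 1.185 T_2 = 959, so T_2 = 809.6 N.

T_2 ≈ 810 N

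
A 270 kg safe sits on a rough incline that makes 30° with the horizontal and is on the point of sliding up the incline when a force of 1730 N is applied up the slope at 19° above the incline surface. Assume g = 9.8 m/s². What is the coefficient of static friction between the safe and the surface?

μ ≈ 0.181

On the verge of sliding up the incline, friction is at its maximum μN and acts down the slope.
Perpendicular to incline: N = W cos 30° − P sin 19° = 2292 − 563.2 = 1728 N.
Along incline: P cos 19° − μN = W sin 30° → μ = −(W sin 30° − P cos 19°) / N = 0.181.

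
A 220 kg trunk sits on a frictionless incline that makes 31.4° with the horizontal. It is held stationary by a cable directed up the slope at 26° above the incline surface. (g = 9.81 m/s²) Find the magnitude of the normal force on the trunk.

Take axes along and perpendicular to the incline. Weight components: W sin 31.4° = 1124 N down-slope, W cos 31.4° = 1842 N into the surface.
Along incline: T cos 26° = W sin 31.4° → T = 1251 N.
Perpendicular: N = W cos 31.4° − T sin 26° = 1294 N.

N ≈ 1290 N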